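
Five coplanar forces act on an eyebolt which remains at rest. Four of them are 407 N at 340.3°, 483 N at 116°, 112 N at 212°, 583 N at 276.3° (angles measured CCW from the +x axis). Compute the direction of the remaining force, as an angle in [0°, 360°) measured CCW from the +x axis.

Sum the known components: ΣF_x = 140.4 N, ΣF_y = -341.9 N.
For equilibrium the remaining force must supply (−ΣF_x, −ΣF_y) = (-140.4, 341.9) N.
Magnitude = √((-140.4)² + (341.9)²) = 369.6 N; direction = atan2(341.9, -140.4) = 112.3°.

θ ≈ 112°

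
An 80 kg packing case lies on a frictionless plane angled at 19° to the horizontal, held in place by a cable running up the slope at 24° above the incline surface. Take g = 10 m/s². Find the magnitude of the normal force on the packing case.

Take axes along and perpendicular to the incline. Weight components: W sin 19° = 260.5 N down-slope, W cos 19° = 756.4 N into the surface.
Along incline: T cos 24° = W sin 19° → T = 285.1 N.
Perpendicular: N = W cos 19° − T sin 24° = 640.5 N.

N ≈ 640 N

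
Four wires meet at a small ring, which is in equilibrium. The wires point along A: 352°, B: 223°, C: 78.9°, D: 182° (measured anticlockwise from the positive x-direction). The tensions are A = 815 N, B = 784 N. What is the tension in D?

Resolve: ΣF_x = 815 cos 352° + 784 cos 223° + T_C cos 78.9° + T_D cos 182° = 0.
        ΣF_y = 815 sin 352° + 784 sin 223° + T_C sin 78.9° + T_D sin 182° = 0.
The known terms sum to (233.7, -648.1) N, so 0.1925 T_C − 0.9994 T_D = -233.7 and 0.9813 T_C − 0.0349 T_D = 648.1.
Solving simultaneously: T_C = 673.4 N, T_D = 363.6 N.

T_D ≈ 364 N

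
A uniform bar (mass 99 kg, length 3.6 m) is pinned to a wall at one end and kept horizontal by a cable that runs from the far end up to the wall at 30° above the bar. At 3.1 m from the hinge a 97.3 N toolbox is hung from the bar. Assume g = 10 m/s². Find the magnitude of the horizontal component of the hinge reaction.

Take torques about the hinge: T sin 30° · 3.6 = 99×10×1.8 + 97.3×3.1 = 2083.6 N·m.
So T = 2083.6 / (0.5000 × 3.6) = 1157.6 N.
ΣF_x = 0: H_x = T cos 30° = 1002.5 N.

H_x ≈ 1000 N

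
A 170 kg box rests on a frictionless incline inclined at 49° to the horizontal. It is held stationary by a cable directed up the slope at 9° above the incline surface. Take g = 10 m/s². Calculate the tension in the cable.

T ≈ 1300 N

Take axes along and perpendicular to the incline. Weight components: W sin 49° = 1283 N down-slope, W cos 49° = 1115 N into the surface.
Along incline: T cos 9° = W sin 49° → T = 1299 N.
Perpendicular: N = W cos 49° − T sin 9° = 912.1 N.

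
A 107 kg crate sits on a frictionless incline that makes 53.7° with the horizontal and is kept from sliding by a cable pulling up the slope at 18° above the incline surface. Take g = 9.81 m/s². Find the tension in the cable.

T ≈ 889 N

Take axes along and perpendicular to the incline. Weight components: W sin 53.7° = 846 N down-slope, W cos 53.7° = 621.4 N into the surface.
Along incline: T cos 18° = W sin 53.7° → T = 889.5 N.
Perpendicular: N = W cos 53.7° − T sin 18° = 346.5 N.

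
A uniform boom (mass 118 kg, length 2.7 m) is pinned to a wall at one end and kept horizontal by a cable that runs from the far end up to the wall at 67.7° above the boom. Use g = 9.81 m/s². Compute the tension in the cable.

T ≈ 626 N

Take torques about the hinge: T sin 67.7° · 2.7 = 118×9.81×1.35 = 1562.7 N·m.
So T = 1562.7 / (0.9252 × 2.7) = 625.58 N.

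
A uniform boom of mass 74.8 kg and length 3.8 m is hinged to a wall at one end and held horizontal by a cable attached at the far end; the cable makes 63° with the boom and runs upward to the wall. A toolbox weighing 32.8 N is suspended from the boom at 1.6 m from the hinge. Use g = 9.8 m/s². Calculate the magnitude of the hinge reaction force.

|H| ≈ 431 N

Take torques about the hinge: T sin 63° · 3.8 = 74.8×9.8×1.9 + 32.8×1.6 = 1445.3 N·m.
So T = 1445.3 / (0.8910 × 3.8) = 426.85 N.
ΣF_x = 0: H_x = T cos 63° = 193.79 N.
ΣF_y = 0: H_y = (74.8×9.8 + 32.8) − T sin 63° = 765.84 − 380.33 = 385.51 N.
|H| = √(H_x² + H_y²) = √((193.79)² + (385.51)²) = 431.48 N.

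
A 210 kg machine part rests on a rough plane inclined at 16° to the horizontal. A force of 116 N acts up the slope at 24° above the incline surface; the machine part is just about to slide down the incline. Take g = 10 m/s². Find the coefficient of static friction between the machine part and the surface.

On the verge of sliding down the incline, friction is at its maximum μN and acts up the slope.
Perpendicular to incline: N = W cos 16° − P sin 24° = 2019 − 47.18 = 1971 N.
Along incline: P cos 24° + μN = W sin 16° → μ = (W sin 16° − P cos 24°) / N = 0.2399.

μ ≈ 0.240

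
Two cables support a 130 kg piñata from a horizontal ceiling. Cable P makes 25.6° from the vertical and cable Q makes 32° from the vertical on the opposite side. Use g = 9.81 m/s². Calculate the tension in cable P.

T_P ≈ 800 N

Angles from the horizontal: cable P is 90° − 25.6° = 64.4°, cable Q is 90° − 32° = 58°.
Weight W = 130 × 9.81 = 1275 N acts straight down.
Horizontal: T_P cos 64.4° = T_Q cos 58°  →  T_Q = 0.8154 T_P.
Vertical: T_P sin 64.4° + T_Q sin 58° = 1275.
Substituting the horizontal relation into the vertical equation gives 1.593 T_P = 1275, so T_P = 800.4 N.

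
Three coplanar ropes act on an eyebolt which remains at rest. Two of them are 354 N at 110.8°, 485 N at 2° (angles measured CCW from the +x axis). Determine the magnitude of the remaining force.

F ≈ 500 N

Sum the known components: ΣF_x = 359 N, ΣF_y = 347.9 N.
For equilibrium the remaining force must supply (−ΣF_x, −ΣF_y) = (-359, -347.9) N.
Magnitude = √((-359)² + (-347.9)²) = 499.9 N; direction = atan2(-347.9, -359) = 224.1°.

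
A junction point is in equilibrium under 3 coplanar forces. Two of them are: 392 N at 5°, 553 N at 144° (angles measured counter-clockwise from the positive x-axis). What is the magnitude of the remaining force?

F ≈ 364 N

Sum the known components: ΣF_x = -56.88 N, ΣF_y = 359.2 N.
For equilibrium the remaining force must supply (−ΣF_x, −ΣF_y) = (56.88, -359.2) N.
Magnitude = √((56.88)² + (-359.2)²) = 363.7 N; direction = atan2(-359.2, 56.88) = 279.0°.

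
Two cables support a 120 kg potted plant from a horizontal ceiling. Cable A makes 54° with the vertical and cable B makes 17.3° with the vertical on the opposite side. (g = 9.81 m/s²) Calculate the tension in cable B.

Angles from the horizontal: cable A is 90° − 54° = 36°, cable B is 90° − 17.3° = 72.7°.
Weight W = 120 × 9.81 = 1177 N acts straight down.
Horizontal: T_A cos 36° = T_B cos 72.7°  →  T_A = 0.3676 T_B.
Vertical: T_A sin 36° + T_B sin 72.7° = 1177.
Substituting the horizontal relation into the vertical equation gives 1.171 T_B = 1177, so T_B = 1005 N.

T_B ≈ 1010 N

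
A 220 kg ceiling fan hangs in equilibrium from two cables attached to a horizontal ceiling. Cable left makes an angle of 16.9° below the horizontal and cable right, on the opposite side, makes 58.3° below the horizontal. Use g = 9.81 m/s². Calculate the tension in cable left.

Weight W = 220 × 9.81 = 2158 N acts straight down.
Horizontal: T_left cos 16.9° = T_right cos 58.3°  →  T_right = 1.821 T_left.
Vertical: T_left sin 16.9° + T_right sin 58.3° = 2158.
Substituting the horizontal relation into the vertical equation gives 1.84 T_left = 2158, so T_left = 1173 N.

T_left ≈ 1170 N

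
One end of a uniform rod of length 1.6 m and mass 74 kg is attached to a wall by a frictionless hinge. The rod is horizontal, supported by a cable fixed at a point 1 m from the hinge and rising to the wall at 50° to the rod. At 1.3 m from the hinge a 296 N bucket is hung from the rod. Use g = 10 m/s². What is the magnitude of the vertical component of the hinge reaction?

Take torques about the hinge: T sin 50° · 1 = 74×10×0.8 + 296×1.3 = 976.8 N·m.
So T = 976.8 / (0.7660 × 1) = 1275.1 N.
ΣF_y = 0: H_y = (74×10 + 296) − T sin 50° = 1036 − 976.8 = 59.2 N.

|H_y| ≈ 59.2 N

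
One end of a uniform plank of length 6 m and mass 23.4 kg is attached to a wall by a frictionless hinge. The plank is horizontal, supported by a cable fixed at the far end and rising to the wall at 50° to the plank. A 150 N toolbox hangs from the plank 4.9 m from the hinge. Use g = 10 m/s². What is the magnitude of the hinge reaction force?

|H| ≈ 248 N

Take torques about the hinge: T sin 50° · 6 = 23.4×10×3 + 150×4.9 = 1437 N·m.
So T = 1437 / (0.7660 × 6) = 312.65 N.
ΣF_x = 0: H_x = T cos 50° = 200.96 N.
ΣF_y = 0: H_y = (23.4×10 + 150) − T sin 50° = 384 − 239.5 = 144.5 N.
|H| = √(H_x² + H_y²) = √((200.96)² + (144.5)²) = 247.52 N.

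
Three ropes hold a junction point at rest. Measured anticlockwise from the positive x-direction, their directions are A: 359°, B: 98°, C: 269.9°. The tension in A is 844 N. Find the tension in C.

T_C ≈ 5920 N

Resolve: ΣF_x = 844 cos 359° + T_B cos 98° + T_C cos 269.9° = 0.
        ΣF_y = 844 sin 359° + T_B sin 98° + T_C sin 269.9° = 0.
The known terms sum to (843.9, -14.73) N, so -0.1392 T_B − 0.0017 T_C = -843.9 and 0.9903 T_B − 1.0000 T_C = 14.73.
Solving simultaneously: T_B = 5989 N, T_C = 5916 N.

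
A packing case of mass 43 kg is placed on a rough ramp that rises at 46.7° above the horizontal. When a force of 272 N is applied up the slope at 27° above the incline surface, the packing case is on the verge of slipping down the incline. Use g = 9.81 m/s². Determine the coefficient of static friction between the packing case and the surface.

On the verge of sliding down the incline, friction is at its maximum μN and acts up the slope.
Perpendicular to incline: N = W cos 46.7° − P sin 27° = 289.3 − 123.5 = 165.8 N.
Along incline: P cos 27° + μN = W sin 46.7° → μ = (W sin 46.7° − P cos 27°) / N = 0.3899.

μ ≈ 0.390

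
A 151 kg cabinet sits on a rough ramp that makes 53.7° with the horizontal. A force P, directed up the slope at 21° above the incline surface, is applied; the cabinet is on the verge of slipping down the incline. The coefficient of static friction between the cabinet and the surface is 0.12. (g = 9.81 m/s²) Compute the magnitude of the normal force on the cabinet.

N ≈ 439 N

On the verge of sliding down the incline, friction equals μN and acts up the slope.
Perpendicular: N + P sin 21° = W cos 53.7° = 877 N.
Along incline: P cos 21° + μN = W sin 53.7° with W sin 53.7° = 1194 N.
Solving the pair for P and N: P = 1222 N, N = 438.9 N (and f = μN = 52.67 N).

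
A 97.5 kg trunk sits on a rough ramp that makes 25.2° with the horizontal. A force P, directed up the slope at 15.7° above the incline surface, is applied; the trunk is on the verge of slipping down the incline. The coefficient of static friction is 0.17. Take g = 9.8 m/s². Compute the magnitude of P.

On the verge of sliding down the incline, friction equals μN and acts up the slope.
Perpendicular: N + P sin 15.7° = W cos 25.2° = 864.6 N.
Along incline: P cos 15.7° + μN = W sin 25.2° with W sin 25.2° = 406.8 N.
Solving the pair for P and N: P = 283.5 N, N = 787.9 N (and f = μN = 133.9 N).

P ≈ 283 N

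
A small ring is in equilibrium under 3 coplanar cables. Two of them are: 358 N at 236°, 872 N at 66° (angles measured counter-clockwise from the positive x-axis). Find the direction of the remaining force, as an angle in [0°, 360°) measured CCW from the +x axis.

Sum the known components: ΣF_x = 154.5 N, ΣF_y = 499.8 N.
For equilibrium the remaining force must supply (−ΣF_x, −ΣF_y) = (-154.5, -499.8) N.
Magnitude = √((-154.5)² + (-499.8)²) = 523.1 N; direction = atan2(-499.8, -154.5) = 252.8°.

θ ≈ 253°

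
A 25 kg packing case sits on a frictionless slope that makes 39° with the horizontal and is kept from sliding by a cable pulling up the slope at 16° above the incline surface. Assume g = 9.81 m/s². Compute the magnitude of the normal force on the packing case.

Take axes along and perpendicular to the incline. Weight components: W sin 39° = 154.3 N down-slope, W cos 39° = 190.6 N into the surface.
Along incline: T cos 16° = W sin 39° → T = 160.6 N.
Perpendicular: N = W cos 39° − T sin 16° = 146.3 N.

N ≈ 146 N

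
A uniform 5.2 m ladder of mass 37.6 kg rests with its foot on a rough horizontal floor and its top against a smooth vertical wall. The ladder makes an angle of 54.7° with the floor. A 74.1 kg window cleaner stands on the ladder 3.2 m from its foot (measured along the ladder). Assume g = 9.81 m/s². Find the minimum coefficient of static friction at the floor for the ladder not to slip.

ΣF_y = 0: N_floor = 37.6×9.81 + 74.1×9.81 = 1095.8 N.
Torques about the foot: N_wall · 5.2 sin 54.7° = 37.6×9.81×2.6 cos 54.7° + 74.1×9.81×3.2 cos 54.7° → N_wall = 447.31 N.
ΣF_x = 0: f_floor = N_wall = 447.31 N.
μ_min = f_floor / N_floor = 447.31 / 1095.8 = 0.4082.

μ_min ≈ 0.408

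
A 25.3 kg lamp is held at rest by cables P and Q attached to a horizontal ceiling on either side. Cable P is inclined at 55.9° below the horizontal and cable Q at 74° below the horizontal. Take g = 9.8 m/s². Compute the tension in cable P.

Weight W = 25.3 × 9.8 = 247.9 N acts straight down.
Horizontal: T_P cos 55.9° = T_Q cos 74°  →  T_Q = 2.034 T_P.
Vertical: T_P sin 55.9° + T_Q sin 74° = 247.9.
Substituting the horizontal relation into the vertical equation gives 2.783 T_P = 247.9, so T_P = 89.08 N.

T_P ≈ 89.1 N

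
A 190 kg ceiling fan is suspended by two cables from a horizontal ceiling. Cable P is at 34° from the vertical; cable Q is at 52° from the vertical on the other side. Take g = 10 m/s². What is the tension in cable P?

T_P ≈ 1500 N

Angles from the horizontal: cable P is 90° − 34° = 56°, cable Q is 90° − 52° = 38°.
Weight W = 190 × 10 = 1900 N acts straight down.
Horizontal: T_P cos 56° = T_Q cos 38°  →  T_Q = 0.7096 T_P.
Vertical: T_P sin 56° + T_Q sin 38° = 1900.
Substituting the horizontal relation into the vertical equation gives 1.266 T_P = 1900, so T_P = 1501 N.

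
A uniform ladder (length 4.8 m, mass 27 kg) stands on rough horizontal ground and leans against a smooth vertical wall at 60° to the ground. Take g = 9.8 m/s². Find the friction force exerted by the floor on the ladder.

f ≈ 76.4 N

Torques about the foot: N_wall · 4.8 sin 60° = 27×9.8×2.4 cos 60° → N_wall = 76.383 N.
ΣF_x = 0: f_floor = N_wall = 76.383 N.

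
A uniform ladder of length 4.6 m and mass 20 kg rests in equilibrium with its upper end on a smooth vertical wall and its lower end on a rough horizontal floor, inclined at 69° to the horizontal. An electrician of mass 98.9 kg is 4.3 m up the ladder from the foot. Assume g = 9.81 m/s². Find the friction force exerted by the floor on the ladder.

Torques about the foot: N_wall · 4.6 sin 69° = 20×9.81×2.3 cos 69° + 98.9×9.81×4.3 cos 69° → N_wall = 385.8 N.
ΣF_x = 0: f_floor = N_wall = 385.8 N.

f ≈ 386 N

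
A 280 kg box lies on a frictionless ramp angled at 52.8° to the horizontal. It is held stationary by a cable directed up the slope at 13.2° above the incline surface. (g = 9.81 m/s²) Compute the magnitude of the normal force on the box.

N ≈ 1150 N

Take axes along and perpendicular to the incline. Weight components: W sin 52.8° = 2188 N down-slope, W cos 52.8° = 1661 N into the surface.
Along incline: T cos 13.2° = W sin 52.8° → T = 2247 N.
Perpendicular: N = W cos 52.8° − T sin 13.2° = 1148 N.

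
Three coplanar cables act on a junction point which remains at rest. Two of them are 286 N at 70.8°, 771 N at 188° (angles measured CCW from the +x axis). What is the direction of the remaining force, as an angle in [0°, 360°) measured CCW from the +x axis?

θ ≈ 346°

Sum the known components: ΣF_x = -669.4 N, ΣF_y = 162.8 N.
For equilibrium the remaining force must supply (−ΣF_x, −ΣF_y) = (669.4, -162.8) N.
Magnitude = √((669.4)² + (-162.8)²) = 688.9 N; direction = atan2(-162.8, 669.4) = 346.3°.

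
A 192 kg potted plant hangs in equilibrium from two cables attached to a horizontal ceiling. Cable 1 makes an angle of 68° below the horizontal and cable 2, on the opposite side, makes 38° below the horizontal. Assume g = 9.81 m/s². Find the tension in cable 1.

Weight W = 192 × 9.81 = 1884 N acts straight down.
Horizontal: T_1 cos 68° = T_2 cos 38°  →  T_2 = 0.4754 T_1.
Vertical: T_1 sin 68° + T_2 sin 38° = 1884.
Substituting the horizontal relation into the vertical equation gives 1.22 T_1 = 1884, so T_1 = 1544 N.

T_1 ≈ 1540 N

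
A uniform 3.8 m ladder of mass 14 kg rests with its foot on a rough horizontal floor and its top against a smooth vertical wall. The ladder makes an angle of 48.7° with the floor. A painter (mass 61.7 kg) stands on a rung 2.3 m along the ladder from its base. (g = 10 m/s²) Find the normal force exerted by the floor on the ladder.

ΣF_y = 0: N_floor = 14×10 + 61.7×10 = 757 N.

N_floor ≈ 757 N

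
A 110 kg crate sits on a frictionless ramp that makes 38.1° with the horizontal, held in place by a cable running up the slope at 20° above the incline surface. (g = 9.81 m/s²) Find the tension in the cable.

T ≈ 709 N

Take axes along and perpendicular to the incline. Weight components: W sin 38.1° = 665.8 N down-slope, W cos 38.1° = 849.2 N into the surface.
Along incline: T cos 20° = W sin 38.1° → T = 708.6 N.
Perpendicular: N = W cos 38.1° − T sin 20° = 606.8 N.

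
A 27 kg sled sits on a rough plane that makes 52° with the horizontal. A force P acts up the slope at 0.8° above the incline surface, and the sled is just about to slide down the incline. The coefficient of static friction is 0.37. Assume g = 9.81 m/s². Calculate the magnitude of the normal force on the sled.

N ≈ 161 N

On the verge of sliding down the incline, friction equals μN and acts up the slope.
Perpendicular: N + P sin 0.8° = W cos 52° = 163.1 N.
Along incline: P cos 0.8° + μN = W sin 52° with W sin 52° = 208.7 N.
Solving the pair for P and N: P = 149.2 N, N = 161 N (and f = μN = 59.57 N).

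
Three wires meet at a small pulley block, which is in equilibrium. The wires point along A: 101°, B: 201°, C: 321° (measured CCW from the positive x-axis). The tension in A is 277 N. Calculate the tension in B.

Resolve: ΣF_x = 277 cos 101° + T_B cos 201° + T_C cos 321° = 0.
        ΣF_y = 277 sin 101° + T_B sin 201° + T_C sin 321° = 0.
The known terms sum to (-52.85, 271.9) N, so -0.9336 T_B + 0.7771 T_C = 52.85 and -0.3584 T_B − 0.6293 T_C = -271.9.
Solving simultaneously: T_B = 205.6 N, T_C = 315 N.

T_B ≈ 206 N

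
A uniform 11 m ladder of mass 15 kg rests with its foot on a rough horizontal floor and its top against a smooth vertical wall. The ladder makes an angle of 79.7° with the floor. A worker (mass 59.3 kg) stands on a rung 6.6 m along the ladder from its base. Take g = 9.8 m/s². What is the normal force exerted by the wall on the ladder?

Torques about the foot: N_wall · 11 sin 79.7° = 15×9.8×5.5 cos 79.7° + 59.3×9.8×6.6 cos 79.7° → N_wall = 76.724 N.

N_wall ≈ 76.7 N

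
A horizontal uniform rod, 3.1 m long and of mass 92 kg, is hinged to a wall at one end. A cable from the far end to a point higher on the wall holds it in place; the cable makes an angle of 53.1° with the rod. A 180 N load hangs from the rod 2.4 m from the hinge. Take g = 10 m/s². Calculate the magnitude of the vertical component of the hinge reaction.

|H_y| ≈ 501 N

Take torques about the hinge: T sin 53.1° · 3.1 = 92×10×1.55 + 180×2.4 = 1858 N·m.
So T = 1858 / (0.7997 × 3.1) = 749.49 N.
ΣF_y = 0: H_y = (92×10 + 180) − T sin 53.1° = 1100 − 599.35 = 500.65 N.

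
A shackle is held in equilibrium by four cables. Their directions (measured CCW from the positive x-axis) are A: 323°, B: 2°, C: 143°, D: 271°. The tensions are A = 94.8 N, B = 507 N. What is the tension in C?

Resolve: ΣF_x = 94.8 cos 323° + 507 cos 2° + T_C cos 143° + T_D cos 271° = 0.
        ΣF_y = 94.8 sin 323° + 507 sin 2° + T_C sin 143° + T_D sin 271° = 0.
The known terms sum to (582.4, -39.36) N, so -0.7986 T_C + 0.0175 T_D = -582.4 and 0.6018 T_C − 0.9998 T_D = 39.36.
Solving simultaneously: T_C = 738.1 N, T_D = 404.9 N.

T_C ≈ 738 N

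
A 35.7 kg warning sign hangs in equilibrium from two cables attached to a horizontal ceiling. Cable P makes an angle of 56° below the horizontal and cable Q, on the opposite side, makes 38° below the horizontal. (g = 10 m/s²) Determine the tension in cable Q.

Weight W = 35.7 × 10 = 357 N acts straight down.
Horizontal: T_P cos 56° = T_Q cos 38°  →  T_P = 1.409 T_Q.
Vertical: T_P sin 56° + T_Q sin 38° = 357.
Substituting the horizontal relation into the vertical equation gives 1.784 T_Q = 357, so T_Q = 200.1 N.

T_Q ≈ 200 N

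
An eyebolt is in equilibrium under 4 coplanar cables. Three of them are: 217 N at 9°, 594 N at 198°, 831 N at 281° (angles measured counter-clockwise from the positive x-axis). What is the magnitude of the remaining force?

Sum the known components: ΣF_x = -192 N, ΣF_y = -965.3 N.
For equilibrium the remaining force must supply (−ΣF_x, −ΣF_y) = (192, 965.3) N.
Magnitude = √((192)² + (965.3)²) = 984.3 N; direction = atan2(965.3, 192) = 78.7°.

F ≈ 984 N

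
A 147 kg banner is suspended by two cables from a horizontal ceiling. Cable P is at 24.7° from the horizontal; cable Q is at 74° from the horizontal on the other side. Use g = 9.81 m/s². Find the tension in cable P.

Weight W = 147 × 9.81 = 1442 N acts straight down.
Horizontal: T_P cos 24.7° = T_Q cos 74°  →  T_Q = 3.296 T_P.
Vertical: T_P sin 24.7° + T_Q sin 74° = 1442.
Substituting the horizontal relation into the vertical equation gives 3.586 T_P = 1442, so T_P = 402.1 N.

T_P ≈ 402 N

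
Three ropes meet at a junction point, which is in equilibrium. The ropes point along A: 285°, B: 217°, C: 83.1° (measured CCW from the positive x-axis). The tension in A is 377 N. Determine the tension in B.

T_B ≈ 195 N

Resolve: ΣF_x = 377 cos 285° + T_B cos 217° + T_C cos 83.1° = 0.
        ΣF_y = 377 sin 285° + T_B sin 217° + T_C sin 83.1° = 0.
The known terms sum to (97.57, -364.2) N, so -0.7986 T_B + 0.1201 T_C = -97.57 and -0.6018 T_B + 0.9928 T_C = 364.2.
Solving simultaneously: T_B = 195.2 N, T_C = 485.1 N.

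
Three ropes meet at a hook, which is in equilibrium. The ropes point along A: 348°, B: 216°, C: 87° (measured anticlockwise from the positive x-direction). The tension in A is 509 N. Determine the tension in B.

Resolve: ΣF_x = 509 cos 348° + T_B cos 216° + T_C cos 87° = 0.
        ΣF_y = 509 sin 348° + T_B sin 216° + T_C sin 87° = 0.
The known terms sum to (497.9, -105.8) N, so -0.8090 T_B + 0.0523 T_C = -497.9 and -0.5878 T_B + 0.9986 T_C = 105.8.
Solving simultaneously: T_B = 646.9 N, T_C = 486.7 N.

T_B ≈ 647 N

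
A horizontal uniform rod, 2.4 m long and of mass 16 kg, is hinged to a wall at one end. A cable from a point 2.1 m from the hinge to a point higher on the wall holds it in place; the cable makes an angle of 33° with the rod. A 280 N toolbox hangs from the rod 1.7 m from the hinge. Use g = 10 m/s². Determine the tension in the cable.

T ≈ 584 N

Take torques about the hinge: T sin 33° · 2.1 = 16×10×1.2 + 280×1.7 = 668 N·m.
So T = 668 / (0.5446 × 2.1) = 584.05 N.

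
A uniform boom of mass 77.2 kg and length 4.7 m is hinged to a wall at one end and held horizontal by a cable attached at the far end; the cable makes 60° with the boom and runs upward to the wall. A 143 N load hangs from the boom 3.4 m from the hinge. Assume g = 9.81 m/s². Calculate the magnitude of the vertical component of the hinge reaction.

Take torques about the hinge: T sin 60° · 4.7 = 77.2×9.81×2.35 + 143×3.4 = 2265.9 N·m.
So T = 2265.9 / (0.8660 × 4.7) = 556.7 N.
ΣF_y = 0: H_y = (77.2×9.81 + 143) − T sin 60° = 900.33 − 482.11 = 418.22 N.

|H_y| ≈ 418 N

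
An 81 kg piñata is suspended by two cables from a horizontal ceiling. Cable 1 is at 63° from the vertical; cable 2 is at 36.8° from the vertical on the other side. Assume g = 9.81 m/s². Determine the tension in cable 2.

Angles from the horizontal: cable 1 is 90° − 63° = 27°, cable 2 is 90° − 36.8° = 53.2°.
Weight W = 81 × 9.81 = 794.6 N acts straight down.
Horizontal: T_1 cos 27° = T_2 cos 53.2°  →  T_1 = 0.6723 T_2.
Vertical: T_1 sin 27° + T_2 sin 53.2° = 794.6.
Substituting the horizontal relation into the vertical equation gives 1.106 T_2 = 794.6, so T_2 = 718.5 N.

T_2 ≈ 718 N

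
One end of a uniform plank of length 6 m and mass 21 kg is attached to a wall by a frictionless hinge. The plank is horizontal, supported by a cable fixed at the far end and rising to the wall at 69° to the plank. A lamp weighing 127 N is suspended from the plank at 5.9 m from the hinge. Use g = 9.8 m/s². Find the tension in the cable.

Take torques about the hinge: T sin 69° · 6 = 21×9.8×3 + 127×5.9 = 1366.7 N·m.
So T = 1366.7 / (0.9336 × 6) = 243.99 N.

T ≈ 244 N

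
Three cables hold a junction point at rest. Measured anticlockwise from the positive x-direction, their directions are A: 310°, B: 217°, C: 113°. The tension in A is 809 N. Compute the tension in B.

Resolve: ΣF_x = 809 cos 310° + T_B cos 217° + T_C cos 113° = 0.
        ΣF_y = 809 sin 310° + T_B sin 217° + T_C sin 113° = 0.
The known terms sum to (520, -619.7) N, so -0.7986 T_B − 0.3907 T_C = -520 and -0.6018 T_B + 0.9205 T_C = 619.7.
Solving simultaneously: T_B = 243.8 N, T_C = 832.6 N.

T_B ≈ 244 N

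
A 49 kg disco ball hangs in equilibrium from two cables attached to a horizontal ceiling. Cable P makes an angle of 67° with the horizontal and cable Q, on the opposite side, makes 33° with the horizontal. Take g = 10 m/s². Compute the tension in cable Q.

Weight W = 49 × 10 = 490 N acts straight down.
Horizontal: T_P cos 67° = T_Q cos 33°  →  T_P = 2.146 T_Q.
Vertical: T_P sin 67° + T_Q sin 33° = 490.
Substituting the horizontal relation into the vertical equation gives 2.52 T_Q = 490, so T_Q = 194.4 N.

T_Q ≈ 194 N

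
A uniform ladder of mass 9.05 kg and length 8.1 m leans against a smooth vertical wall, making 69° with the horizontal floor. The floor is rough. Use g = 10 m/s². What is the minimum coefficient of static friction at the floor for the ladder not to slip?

ΣF_y = 0: N_floor = 9.05×10 = 90.5 N.
Torques about the foot: N_wall · 8.1 sin 69° = 9.05×10×4.05 cos 69° → N_wall = 17.37 N.
ΣF_x = 0: f_floor = N_wall = 17.37 N.
μ_min = f_floor / N_floor = 17.37 / 90.5 = 0.1919.

μ_min ≈ 0.192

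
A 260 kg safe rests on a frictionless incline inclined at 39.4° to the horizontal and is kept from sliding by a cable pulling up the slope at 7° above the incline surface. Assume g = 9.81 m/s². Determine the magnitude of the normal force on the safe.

Take axes along and perpendicular to the incline. Weight components: W sin 39.4° = 1619 N down-slope, W cos 39.4° = 1971 N into the surface.
Along incline: T cos 7° = W sin 39.4° → T = 1631 N.
Perpendicular: N = W cos 39.4° − T sin 7° = 1772 N.

N ≈ 1770 N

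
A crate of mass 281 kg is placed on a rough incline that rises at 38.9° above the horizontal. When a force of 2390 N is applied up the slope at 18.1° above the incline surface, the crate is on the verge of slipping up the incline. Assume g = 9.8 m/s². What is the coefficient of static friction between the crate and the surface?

On the verge of sliding up the incline, friction is at its maximum μN and acts down the slope.
Perpendicular to incline: N = W cos 38.9° − P sin 18.1° = 2143 − 742.5 = 1401 N.
Along incline: P cos 18.1° − μN = W sin 38.9° → μ = −(W sin 38.9° − P cos 18.1°) / N = 0.3873.

μ ≈ 0.387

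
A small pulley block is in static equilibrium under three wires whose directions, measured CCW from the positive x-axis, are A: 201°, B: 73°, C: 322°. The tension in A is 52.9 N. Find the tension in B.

T_B ≈ 48.6 N

Resolve: ΣF_x = 52.9 cos 201° + T_B cos 73° + T_C cos 322° = 0.
        ΣF_y = 52.9 sin 201° + T_B sin 73° + T_C sin 322° = 0.
The known terms sum to (-49.39, -18.96) N, so 0.2924 T_B + 0.7880 T_C = 49.39 and 0.9563 T_B − 0.6157 T_C = 18.96.
Solving simultaneously: T_B = 48.57 N, T_C = 44.65 N.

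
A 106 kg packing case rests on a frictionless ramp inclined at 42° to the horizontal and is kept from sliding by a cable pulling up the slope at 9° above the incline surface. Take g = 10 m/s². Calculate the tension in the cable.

T ≈ 718 N

Take axes along and perpendicular to the incline. Weight components: W sin 42° = 709.3 N down-slope, W cos 42° = 787.7 N into the surface.
Along incline: T cos 9° = W sin 42° → T = 718.1 N.
Perpendicular: N = W cos 42° − T sin 9° = 675.4 N.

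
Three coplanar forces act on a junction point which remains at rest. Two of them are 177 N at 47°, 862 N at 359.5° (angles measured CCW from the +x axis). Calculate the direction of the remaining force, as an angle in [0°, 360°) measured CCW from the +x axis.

Sum the known components: ΣF_x = 982.7 N, ΣF_y = 121.9 N.
For equilibrium the remaining force must supply (−ΣF_x, −ΣF_y) = (-982.7, -121.9) N.
Magnitude = √((-982.7)² + (-121.9)²) = 990.2 N; direction = atan2(-121.9, -982.7) = 187.1°.

θ ≈ 187°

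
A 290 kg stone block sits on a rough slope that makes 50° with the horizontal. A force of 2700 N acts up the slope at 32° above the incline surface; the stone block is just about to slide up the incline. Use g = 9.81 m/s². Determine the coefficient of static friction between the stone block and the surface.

On the verge of sliding up the incline, friction is at its maximum μN and acts down the slope.
Perpendicular to incline: N = W cos 50° − P sin 32° = 1829 − 1431 = 397.9 N.
Along incline: P cos 32° − μN = W sin 50° → μ = −(W sin 50° − P cos 32°) / N = 0.2775.

μ ≈ 0.277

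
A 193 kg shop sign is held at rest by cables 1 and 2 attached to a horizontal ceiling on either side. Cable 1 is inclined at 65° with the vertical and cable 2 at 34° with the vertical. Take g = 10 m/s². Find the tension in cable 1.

Angles from the horizontal: cable 1 is 90° − 65° = 25°, cable 2 is 90° − 34° = 56°.
Weight W = 193 × 10 = 1930 N acts straight down.
Horizontal: T_1 cos 25° = T_2 cos 56°  →  T_2 = 1.621 T_1.
Vertical: T_1 sin 25° + T_2 sin 56° = 1930.
Substituting the horizontal relation into the vertical equation gives 1.766 T_1 = 1930, so T_1 = 1093 N.

T_1 ≈ 1090 N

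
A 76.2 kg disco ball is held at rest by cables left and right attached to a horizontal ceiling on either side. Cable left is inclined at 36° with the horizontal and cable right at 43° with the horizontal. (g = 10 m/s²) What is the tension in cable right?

T_right ≈ 628 N

Weight W = 76.2 × 10 = 762 N acts straight down.
Horizontal: T_left cos 36° = T_right cos 43°  →  T_left = 0.904 T_right.
Vertical: T_left sin 36° + T_right sin 43° = 762.
Substituting the horizontal relation into the vertical equation gives 1.213 T_right = 762, so T_right = 628 N.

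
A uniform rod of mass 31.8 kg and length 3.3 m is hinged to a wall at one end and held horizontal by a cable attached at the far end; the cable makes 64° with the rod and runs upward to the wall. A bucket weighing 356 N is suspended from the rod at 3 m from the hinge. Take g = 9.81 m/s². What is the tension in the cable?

T ≈ 534 N

Take torques about the hinge: T sin 64° · 3.3 = 31.8×9.81×1.65 + 356×3 = 1582.7 N·m.
So T = 1582.7 / (0.8988 × 3.3) = 533.62 N.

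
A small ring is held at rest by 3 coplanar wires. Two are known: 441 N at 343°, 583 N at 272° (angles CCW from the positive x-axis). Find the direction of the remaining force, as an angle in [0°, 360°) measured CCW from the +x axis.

Sum the known components: ΣF_x = 442.1 N, ΣF_y = -711.6 N.
For equilibrium the remaining force must supply (−ΣF_x, −ΣF_y) = (-442.1, 711.6) N.
Magnitude = √((-442.1)² + (711.6)²) = 837.7 N; direction = atan2(711.6, -442.1) = 121.9°.

θ ≈ 122°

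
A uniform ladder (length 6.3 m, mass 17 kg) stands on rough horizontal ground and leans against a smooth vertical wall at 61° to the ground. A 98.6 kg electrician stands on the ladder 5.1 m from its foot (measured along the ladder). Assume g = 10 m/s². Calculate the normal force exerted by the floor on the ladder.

ΣF_y = 0: N_floor = 17×10 + 98.6×10 = 1156 N.

N_floor ≈ 1160 N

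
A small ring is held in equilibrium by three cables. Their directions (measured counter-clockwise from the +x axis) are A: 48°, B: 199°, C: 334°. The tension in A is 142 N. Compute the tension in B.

Resolve: ΣF_x = 142 cos 48° + T_B cos 199° + T_C cos 334° = 0.
        ΣF_y = 142 sin 48° + T_B sin 199° + T_C sin 334° = 0.
The known terms sum to (95.02, 105.5) N, so -0.9455 T_B + 0.8988 T_C = -95.02 and -0.3256 T_B − 0.4384 T_C = -105.5.
Solving simultaneously: T_B = 193 N, T_C = 97.36 N.

T_B ≈ 193 N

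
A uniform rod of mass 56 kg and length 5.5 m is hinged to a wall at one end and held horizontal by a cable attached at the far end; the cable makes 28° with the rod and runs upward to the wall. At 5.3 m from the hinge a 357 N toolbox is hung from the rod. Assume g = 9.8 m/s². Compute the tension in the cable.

T ≈ 1320 N

Take torques about the hinge: T sin 28° · 5.5 = 56×9.8×2.75 + 357×5.3 = 3401.3 N·m.
So T = 3401.3 / (0.4695 × 5.5) = 1317.3 N.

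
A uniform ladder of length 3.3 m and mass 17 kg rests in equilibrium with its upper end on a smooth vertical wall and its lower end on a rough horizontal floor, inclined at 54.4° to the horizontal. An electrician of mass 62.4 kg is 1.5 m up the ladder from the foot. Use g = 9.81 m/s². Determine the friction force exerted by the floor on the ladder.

Torques about the foot: N_wall · 3.3 sin 54.4° = 17×9.81×1.65 cos 54.4° + 62.4×9.81×1.5 cos 54.4° → N_wall = 258.9 N.
ΣF_x = 0: f_floor = N_wall = 258.9 N.

f ≈ 259 N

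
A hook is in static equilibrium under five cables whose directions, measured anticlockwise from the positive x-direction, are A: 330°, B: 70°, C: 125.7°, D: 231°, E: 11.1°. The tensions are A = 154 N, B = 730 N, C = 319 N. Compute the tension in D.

T_D ≈ 1270 N

Resolve: ΣF_x = 154 cos 330° + 730 cos 70° + 319 cos 125.7° + T_D cos 231° + T_E cos 11.1° = 0.
        ΣF_y = 154 sin 330° + 730 sin 70° + 319 sin 125.7° + T_D sin 231° + T_E sin 11.1° = 0.
The known terms sum to (196.9, 868) N, so -0.6293 T_D + 0.9813 T_E = -196.9 and -0.7771 T_D + 0.1925 T_E = -868.
Solving simultaneously: T_D = 1269 N, T_E = 613.1 N.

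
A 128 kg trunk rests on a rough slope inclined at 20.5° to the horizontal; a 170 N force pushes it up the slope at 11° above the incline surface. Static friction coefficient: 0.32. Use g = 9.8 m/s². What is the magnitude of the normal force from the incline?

N ≈ 1140 N

Axes along / perpendicular to the incline. W sin 20.5° = 439.3 N down-slope; W cos 20.5° = 1175 N into the surface.
Perpendicular: N = W cos 20.5° − P sin 11° = 1175 − 32.44 = 1143 N.
Along incline: P cos 11° + f = W sin 20.5° (friction acts up-slope) → f = 439.3 − 166.9 = 272.4 N.
|f| = 272.4 N ≤ μN = 365.6 N, so the trunk is indeed static.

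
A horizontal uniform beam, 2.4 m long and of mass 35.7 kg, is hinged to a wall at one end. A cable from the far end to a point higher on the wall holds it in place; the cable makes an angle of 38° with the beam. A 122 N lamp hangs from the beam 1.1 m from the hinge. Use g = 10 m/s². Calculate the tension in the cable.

T ≈ 381 N

Take torques about the hinge: T sin 38° · 2.4 = 35.7×10×1.2 + 122×1.1 = 562.6 N·m.
So T = 562.6 / (0.6157 × 2.4) = 380.76 N.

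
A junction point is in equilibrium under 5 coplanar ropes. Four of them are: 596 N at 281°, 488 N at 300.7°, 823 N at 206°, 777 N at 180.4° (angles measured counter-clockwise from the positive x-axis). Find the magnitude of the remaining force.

Sum the known components: ΣF_x = -1154 N, ΣF_y = -1371 N.
For equilibrium the remaining force must supply (−ΣF_x, −ΣF_y) = (1154, 1371) N.
Magnitude = √((1154)² + (1371)²) = 1792 N; direction = atan2(1371, 1154) = 49.9°.

F ≈ 1790 N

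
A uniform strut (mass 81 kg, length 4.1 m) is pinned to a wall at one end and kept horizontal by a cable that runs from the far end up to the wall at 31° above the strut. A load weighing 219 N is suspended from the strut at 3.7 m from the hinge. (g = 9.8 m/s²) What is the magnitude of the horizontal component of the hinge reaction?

Take torques about the hinge: T sin 31° · 4.1 = 81×9.8×2.05 + 219×3.7 = 2437.6 N·m.
So T = 2437.6 / (0.5150 × 4.1) = 1154.3 N.
ΣF_x = 0: H_x = T cos 31° = 989.47 N.

H_x ≈ 989 N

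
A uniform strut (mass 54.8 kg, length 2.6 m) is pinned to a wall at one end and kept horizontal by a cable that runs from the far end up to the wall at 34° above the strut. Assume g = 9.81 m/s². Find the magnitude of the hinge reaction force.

|H| ≈ 481 N

Take torques about the hinge: T sin 34° · 2.6 = 54.8×9.81×1.3 = 698.86 N·m.
So T = 698.86 / (0.5592 × 2.6) = 480.68 N.
ΣF_x = 0: H_x = T cos 34° = 398.5 N.
ΣF_y = 0: H_y = (54.8×9.81) − T sin 34° = 537.59 − 268.79 = 268.79 N.
|H| = √(H_x² + H_y²) = √((398.5)² + (268.79)²) = 480.68 N.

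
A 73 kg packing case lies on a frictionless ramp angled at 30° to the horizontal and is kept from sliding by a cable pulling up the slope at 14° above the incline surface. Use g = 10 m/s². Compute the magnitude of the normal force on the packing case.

Take axes along and perpendicular to the incline. Weight components: W sin 30° = 365 N down-slope, W cos 30° = 632.2 N into the surface.
Along incline: T cos 14° = W sin 30° → T = 376.2 N.
Perpendicular: N = W cos 30° − T sin 14° = 541.2 N.

N ≈ 541 N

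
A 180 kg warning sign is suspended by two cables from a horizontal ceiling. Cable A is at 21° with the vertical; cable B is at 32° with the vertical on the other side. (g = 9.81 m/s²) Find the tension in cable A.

T_A ≈ 1170 N

Angles from the horizontal: cable A is 90° − 21° = 69°, cable B is 90° − 32° = 58°.
Weight W = 180 × 9.81 = 1766 N acts straight down.
Horizontal: T_A cos 69° = T_B cos 58°  →  T_B = 0.6763 T_A.
Vertical: T_A sin 69° + T_B sin 58° = 1766.
Substituting the horizontal relation into the vertical equation gives 1.507 T_A = 1766, so T_A = 1172 N.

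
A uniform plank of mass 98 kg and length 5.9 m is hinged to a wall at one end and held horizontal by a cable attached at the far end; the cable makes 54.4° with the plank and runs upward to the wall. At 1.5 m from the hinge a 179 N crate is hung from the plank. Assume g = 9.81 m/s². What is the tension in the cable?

T ≈ 647 N

Take torques about the hinge: T sin 54.4° · 5.9 = 98×9.81×2.95 + 179×1.5 = 3104.6 N·m.
So T = 3104.6 / (0.8131 × 5.9) = 647.15 N.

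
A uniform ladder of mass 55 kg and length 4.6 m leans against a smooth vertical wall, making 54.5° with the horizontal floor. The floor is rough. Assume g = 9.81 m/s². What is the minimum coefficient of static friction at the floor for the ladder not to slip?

ΣF_y = 0: N_floor = 55×9.81 = 539.55 N.
Torques about the foot: N_wall · 4.6 sin 54.5° = 55×9.81×2.3 cos 54.5° → N_wall = 192.43 N.
ΣF_x = 0: f_floor = N_wall = 192.43 N.
μ_min = f_floor / N_floor = 192.43 / 539.55 = 0.3566.

μ_min ≈ 0.357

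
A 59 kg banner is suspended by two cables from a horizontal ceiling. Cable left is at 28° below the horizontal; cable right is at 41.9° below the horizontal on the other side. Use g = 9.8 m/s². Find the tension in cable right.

Weight W = 59 × 9.8 = 578.2 N acts straight down.
Horizontal: T_left cos 28° = T_right cos 41.9°  →  T_left = 0.843 T_right.
Vertical: T_left sin 28° + T_right sin 41.9° = 578.2.
Substituting the horizontal relation into the vertical equation gives 1.064 T_right = 578.2, so T_right = 543.6 N.

T_right ≈ 544 N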